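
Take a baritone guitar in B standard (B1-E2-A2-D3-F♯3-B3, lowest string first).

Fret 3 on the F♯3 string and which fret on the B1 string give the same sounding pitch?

F♯3 at fret 3 is F♯3 + 3 semitones = A3.
The open B1 string is 19 semitones below the open F♯3, so the same pitch on the B1 string lies at fret 3 + 19 = 22.

22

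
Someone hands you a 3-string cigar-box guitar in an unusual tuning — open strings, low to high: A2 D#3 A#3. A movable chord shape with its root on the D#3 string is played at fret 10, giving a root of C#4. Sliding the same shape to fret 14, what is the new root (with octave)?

F4

Moving from fret 10 to fret 14 shifts the root by 4 semitones.
C#4 up 4 semitones is F4.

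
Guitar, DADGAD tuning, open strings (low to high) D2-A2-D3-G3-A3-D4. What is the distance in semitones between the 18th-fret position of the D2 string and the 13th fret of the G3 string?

12 semitones

D2 at fret 18 → G#3 (MIDI 56); G3 at fret 13 → G#4 (MIDI 68).
56 − 68 = -12, so the two pitches are 12 semitones apart, with G#4 the higher.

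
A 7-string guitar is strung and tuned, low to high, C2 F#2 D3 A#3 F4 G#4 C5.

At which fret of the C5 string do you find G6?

G6 is 19 semitones above the open C5 (C–C#–D–D#–…–F–F#–G), so it sits at fret 19.

19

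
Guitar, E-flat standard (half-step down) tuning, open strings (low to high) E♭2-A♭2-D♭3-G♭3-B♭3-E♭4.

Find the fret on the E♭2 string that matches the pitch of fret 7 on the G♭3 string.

22

Fret 7 on G♭3 is MIDI 54 + 7 = 61 (D♭4). On the E♭2 string (open MIDI 39), that pitch is 61 − 39 = fret 22.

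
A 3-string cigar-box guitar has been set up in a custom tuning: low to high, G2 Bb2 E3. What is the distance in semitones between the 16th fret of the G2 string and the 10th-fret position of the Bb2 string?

3 semitones

G2 at fret 16 → B3 (MIDI 59); Bb2 at fret 10 → Ab3 (MIDI 56).
59 − 56 = 3, so the two pitches are 3 semitones apart, with B3 the higher.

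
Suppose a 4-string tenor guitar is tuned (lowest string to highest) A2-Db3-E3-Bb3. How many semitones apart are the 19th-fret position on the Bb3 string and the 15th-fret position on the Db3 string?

13 semitones

Bb3 at fret 19 → F5 (MIDI 77); Db3 at fret 15 → E4 (MIDI 64).
77 − 64 = 13, so the two pitches are 13 semitones apart, with F5 the higher.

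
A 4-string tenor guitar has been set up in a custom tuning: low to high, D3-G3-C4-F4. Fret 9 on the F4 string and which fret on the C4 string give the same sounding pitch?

14

F4 at fret 9 is F4 + 9 semitones = D5.
The open C4 string is 5 semitones below the open F4, so the same pitch on the C4 string lies at fret 9 + 5 = 14.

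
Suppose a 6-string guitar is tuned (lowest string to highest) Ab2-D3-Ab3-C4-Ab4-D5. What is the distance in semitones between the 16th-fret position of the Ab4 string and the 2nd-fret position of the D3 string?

Ab4 at fret 16 → C6 (MIDI 84); D3 at fret 2 → E3 (MIDI 52).
84 − 52 = 32, so the two pitches are 32 semitones apart, with C6 the higher.

32 semitones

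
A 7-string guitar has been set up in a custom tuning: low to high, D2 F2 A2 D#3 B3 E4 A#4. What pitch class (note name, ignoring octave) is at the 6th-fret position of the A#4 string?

The open A#4 string plus 6 semitones: A#–B–C–C#–D–D#–E.

E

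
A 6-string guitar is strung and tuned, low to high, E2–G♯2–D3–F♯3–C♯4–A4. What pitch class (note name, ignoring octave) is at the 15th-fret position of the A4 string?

The open A4 string plus 15 semitones: A–A#–B–C–…–A#–B–C.

C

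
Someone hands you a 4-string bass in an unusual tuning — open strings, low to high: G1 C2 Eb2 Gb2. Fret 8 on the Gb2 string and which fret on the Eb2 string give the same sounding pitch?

Fret 8 on Gb2 is MIDI 42 + 8 = 50 (D3). On the Eb2 string (open MIDI 39), that pitch is 50 − 39 = fret 11.

11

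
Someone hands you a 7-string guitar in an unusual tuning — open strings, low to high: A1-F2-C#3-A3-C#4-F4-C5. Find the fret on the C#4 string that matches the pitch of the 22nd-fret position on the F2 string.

2

Fret 22 on F2 is MIDI 41 + 22 = 63 (D#4). On the C#4 string (open MIDI 61), that pitch is 63 − 61 = fret 2.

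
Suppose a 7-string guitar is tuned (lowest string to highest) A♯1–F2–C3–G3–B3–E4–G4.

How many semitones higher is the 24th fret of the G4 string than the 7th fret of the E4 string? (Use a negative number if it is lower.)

G4 at fret 24 → G6 (MIDI 91); E4 at fret 7 → B4 (MIDI 71).
91 − 71 = 20, so the two pitches are 20 semitones apart.

20 semitones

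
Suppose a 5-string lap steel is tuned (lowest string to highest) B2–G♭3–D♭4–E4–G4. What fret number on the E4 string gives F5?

F5 is 13 semitones above the open E4 (E–F–Gb–G–…–Eb–E–F), so it sits at fret 13.

13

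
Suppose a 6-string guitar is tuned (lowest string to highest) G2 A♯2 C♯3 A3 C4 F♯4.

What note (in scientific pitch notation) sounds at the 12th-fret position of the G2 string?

Each fret is one semitone, so G2 + 12 = G3.

G3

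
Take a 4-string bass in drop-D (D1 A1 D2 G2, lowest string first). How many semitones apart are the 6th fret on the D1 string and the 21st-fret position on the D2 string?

27 semitones

D1 at fret 6 → G♯1 (MIDI 32); D2 at fret 21 → B3 (MIDI 59).
32 − 59 = -27, so the two pitches are 27 semitones apart, with B3 the higher.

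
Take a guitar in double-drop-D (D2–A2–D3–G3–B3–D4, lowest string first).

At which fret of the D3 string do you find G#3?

6

G#3 is 6 semitones above the open D3 (D–D#–E–F–F#–G–G#), so it sits at fret 6.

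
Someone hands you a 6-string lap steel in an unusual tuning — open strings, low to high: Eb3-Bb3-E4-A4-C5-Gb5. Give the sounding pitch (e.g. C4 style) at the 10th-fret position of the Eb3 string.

Each fret is one semitone, so Eb3 + 10 = Db4.
(Equivalently spelled C#4.)

Db4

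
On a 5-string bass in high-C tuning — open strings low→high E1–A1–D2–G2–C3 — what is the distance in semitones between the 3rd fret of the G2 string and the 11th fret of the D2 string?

G2 at fret 3 → A#2 (MIDI 46); D2 at fret 11 → C#3 (MIDI 49).
46 − 49 = -3, so the two pitches are 3 semitones apart, with C#3 the higher.

3 semitones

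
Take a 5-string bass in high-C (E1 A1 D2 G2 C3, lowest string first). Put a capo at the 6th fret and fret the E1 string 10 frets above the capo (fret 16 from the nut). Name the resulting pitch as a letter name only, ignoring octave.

The capo raises the open E1 by 6 semitones to A#1; fretting 10 more gives E1 + 6 + 10 = E1 + 16 semitones, landing on G#.

G#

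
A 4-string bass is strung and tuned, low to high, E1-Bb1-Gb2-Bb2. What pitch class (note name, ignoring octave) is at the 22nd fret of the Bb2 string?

Ab

Each fret is one semitone, so Bb2 + 22 = Ab.
(Equivalently spelled G#.)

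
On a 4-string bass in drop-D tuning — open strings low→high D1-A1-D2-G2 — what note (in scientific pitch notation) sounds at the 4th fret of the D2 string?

F#2

The open D2 string plus 4 semitones: D–D#–E–F–F#.
No B→C boundary is crossed, so the octave stays at 2.
(Equivalently spelled Gb2.)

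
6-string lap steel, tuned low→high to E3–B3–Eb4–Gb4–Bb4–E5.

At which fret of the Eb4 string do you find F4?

F4 is 2 semitones above the open Eb4 (Eb–E–F), so it sits at fret 2.

2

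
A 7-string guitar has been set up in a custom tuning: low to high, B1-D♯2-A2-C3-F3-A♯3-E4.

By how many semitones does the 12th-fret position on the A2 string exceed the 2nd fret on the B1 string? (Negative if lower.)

20 semitones

A2 at fret 12 → A3 (MIDI 57); B1 at fret 2 → C♯2 (MIDI 37).
57 − 37 = 20, so the two pitches are 20 semitones apart.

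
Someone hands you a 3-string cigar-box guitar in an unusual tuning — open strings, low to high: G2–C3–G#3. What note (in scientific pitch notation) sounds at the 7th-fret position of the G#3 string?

D#4

The open G#3 string plus 7 semitones: G#–A–A#–B–C–C#–D–D#.
The walk passes from B into C once, so the octave number goes from 3 to 4.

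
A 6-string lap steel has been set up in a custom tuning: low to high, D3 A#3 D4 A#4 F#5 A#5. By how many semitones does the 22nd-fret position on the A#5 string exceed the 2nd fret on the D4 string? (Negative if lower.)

A#5 at fret 22 → G#7 (MIDI 104); D4 at fret 2 → E4 (MIDI 64).
104 − 64 = 40, so the two pitches are 40 semitones apart.

40 semitones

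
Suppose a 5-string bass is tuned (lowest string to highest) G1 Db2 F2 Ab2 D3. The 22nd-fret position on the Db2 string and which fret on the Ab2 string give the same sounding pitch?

15

Fret 22 on Db2 is MIDI 37 + 22 = 59 (B3). On the Ab2 string (open MIDI 44), that pitch is 59 − 44 = fret 15.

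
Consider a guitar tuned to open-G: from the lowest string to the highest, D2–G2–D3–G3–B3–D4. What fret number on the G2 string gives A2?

2

A2 is 2 semitones above the open G2 (G–G#–A), so it sits at fret 2.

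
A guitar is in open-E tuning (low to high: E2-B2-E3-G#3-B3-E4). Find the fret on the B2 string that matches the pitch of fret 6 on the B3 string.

18

B3 at fret 6 is B3 + 6 semitones = F4.
The open B2 string is 12 semitones below the open B3, so the same pitch on the B2 string lies at fret 6 + 12 = 18.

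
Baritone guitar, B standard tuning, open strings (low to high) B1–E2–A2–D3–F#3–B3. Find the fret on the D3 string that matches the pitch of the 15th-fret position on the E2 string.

5

E2 at fret 15 is E2 + 15 semitones = G3.
The open D3 string is 10 semitones above the open E2, so the same pitch on the D3 string lies at fret 15 − 10 = 5.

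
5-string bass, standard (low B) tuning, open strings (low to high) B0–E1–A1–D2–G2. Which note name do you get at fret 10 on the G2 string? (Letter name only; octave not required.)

G2 is MIDI 43. Adding 10 gives 53; 53 mod 12 = 5, i.e. F.

F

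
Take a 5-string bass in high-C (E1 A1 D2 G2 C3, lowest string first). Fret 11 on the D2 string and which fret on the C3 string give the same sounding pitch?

Fret 11 on D2 is MIDI 38 + 11 = 49 (C#3). On the C3 string (open MIDI 48), that pitch is 49 − 48 = fret 1.

1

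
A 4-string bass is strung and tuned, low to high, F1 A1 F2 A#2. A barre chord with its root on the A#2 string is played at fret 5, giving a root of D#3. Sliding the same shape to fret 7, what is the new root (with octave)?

F3

Moving from fret 5 to fret 7 shifts the root by 2 semitones.
D#3 up 2 semitones is F3.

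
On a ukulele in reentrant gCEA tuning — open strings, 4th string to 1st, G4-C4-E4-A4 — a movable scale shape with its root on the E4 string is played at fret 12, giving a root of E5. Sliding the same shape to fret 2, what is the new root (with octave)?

F♯4

Moving from fret 12 to fret 2 shifts the root by -10 semitones.
E5 down 10 semitones is F♯4.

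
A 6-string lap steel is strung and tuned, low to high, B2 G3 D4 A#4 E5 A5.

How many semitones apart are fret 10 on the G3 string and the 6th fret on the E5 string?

17 semitones

G3 at fret 10 → F4 (MIDI 65); E5 at fret 6 → A#5 (MIDI 82).
65 − 82 = -17, so the two pitches are 17 semitones apart, with A#5 the higher.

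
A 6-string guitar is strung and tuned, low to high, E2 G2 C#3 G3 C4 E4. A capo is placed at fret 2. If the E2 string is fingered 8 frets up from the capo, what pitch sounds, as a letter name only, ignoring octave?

D

The capo raises the open E2 by 2 semitones to F#2; fretting 8 more gives E2 + 2 + 8 = E2 + 10 semitones, landing on D.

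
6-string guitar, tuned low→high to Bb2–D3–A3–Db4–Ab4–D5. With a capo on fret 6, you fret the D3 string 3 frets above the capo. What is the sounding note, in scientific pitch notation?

The capo raises the open D3 by 6 semitones to Ab3; fretting 3 more gives D3 + 6 + 3 = D3 + 9 semitones = B3.

B3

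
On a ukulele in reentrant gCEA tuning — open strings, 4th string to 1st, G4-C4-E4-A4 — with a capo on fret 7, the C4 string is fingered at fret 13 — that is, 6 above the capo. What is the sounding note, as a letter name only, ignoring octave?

The capo raises the open C4 by 7 semitones to G4; fretting 6 more gives C4 + 7 + 6 = C4 + 13 semitones, landing on C#.

C#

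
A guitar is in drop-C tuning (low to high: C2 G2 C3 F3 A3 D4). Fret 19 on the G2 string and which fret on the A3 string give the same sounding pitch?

Fret 19 on G2 is MIDI 43 + 19 = 62 (D4). On the A3 string (open MIDI 57), that pitch is 62 − 57 = fret 5.

5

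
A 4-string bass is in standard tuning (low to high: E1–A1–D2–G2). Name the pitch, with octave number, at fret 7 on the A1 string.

E2

The open A1 string plus 7 semitones: A–A#–B–C–C#–D–D#–E.
The walk passes from B into C once, so the octave number goes from 1 to 2.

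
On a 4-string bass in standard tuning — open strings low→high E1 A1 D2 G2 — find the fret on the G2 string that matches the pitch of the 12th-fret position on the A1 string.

Fret 12 on A1 is MIDI 33 + 12 = 45 (A2). On the G2 string (open MIDI 43), that pitch is 45 − 43 = fret 2.

2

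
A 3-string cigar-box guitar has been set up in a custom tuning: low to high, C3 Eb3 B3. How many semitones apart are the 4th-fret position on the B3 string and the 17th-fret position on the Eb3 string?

B3 at fret 4 → Eb4 (MIDI 63); Eb3 at fret 17 → Ab4 (MIDI 68).
63 − 68 = -5, so the two pitches are 5 semitones apart, with Ab4 the higher.

5 semitones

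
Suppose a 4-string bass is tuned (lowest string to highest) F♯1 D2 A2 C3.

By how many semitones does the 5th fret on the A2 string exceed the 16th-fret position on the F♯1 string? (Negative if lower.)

A2 at fret 5 → D3 (MIDI 50); F♯1 at fret 16 → A♯2 (MIDI 46).
50 − 46 = 4, so the two pitches are 4 semitones apart.

4 semitones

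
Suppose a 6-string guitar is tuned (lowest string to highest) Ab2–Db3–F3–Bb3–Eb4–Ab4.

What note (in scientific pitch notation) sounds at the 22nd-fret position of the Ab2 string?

Ab2 is MIDI 44. Adding 22 gives 66, which is Gb4.
(Equivalently spelled F#4.)

Gb4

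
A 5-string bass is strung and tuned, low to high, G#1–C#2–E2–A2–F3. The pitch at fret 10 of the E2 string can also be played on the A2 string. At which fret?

5

Fret 10 on E2 is MIDI 40 + 10 = 50 (D3). On the A2 string (open MIDI 45), that pitch is 50 − 45 = fret 5.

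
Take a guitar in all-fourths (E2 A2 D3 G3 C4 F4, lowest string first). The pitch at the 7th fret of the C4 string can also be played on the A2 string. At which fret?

22

Fret 7 on C4 is MIDI 60 + 7 = 67 (G4). On the A2 string (open MIDI 45), that pitch is 67 − 45 = fret 22.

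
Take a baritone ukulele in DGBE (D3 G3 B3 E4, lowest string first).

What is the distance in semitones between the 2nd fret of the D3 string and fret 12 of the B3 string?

D3 at fret 2 → E3 (MIDI 52); B3 at fret 12 → B4 (MIDI 71).
52 − 71 = -19, so the two pitches are 19 semitones apart, with B4 the higher.

19 semitones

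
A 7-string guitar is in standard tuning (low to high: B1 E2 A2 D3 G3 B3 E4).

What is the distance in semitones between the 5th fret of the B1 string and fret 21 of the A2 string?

B1 at fret 5 → E2 (MIDI 40); A2 at fret 21 → F♯4 (MIDI 66).
40 − 66 = -26, so the two pitches are 26 semitones apart, with F♯4 the higher.

26 semitones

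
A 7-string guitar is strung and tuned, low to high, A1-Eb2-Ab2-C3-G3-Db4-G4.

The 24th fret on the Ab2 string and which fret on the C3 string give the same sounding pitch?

20

Fret 24 on Ab2 is MIDI 44 + 24 = 68 (Ab4). On the C3 string (open MIDI 48), that pitch is 68 − 48 = fret 20.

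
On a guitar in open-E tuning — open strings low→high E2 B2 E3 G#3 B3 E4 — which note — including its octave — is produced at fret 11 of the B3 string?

B3 is MIDI 59. Adding 11 gives 70, which is A#4.

A#4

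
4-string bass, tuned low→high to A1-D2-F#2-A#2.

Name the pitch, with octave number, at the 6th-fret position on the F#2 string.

F#2 is MIDI 42. Adding 6 gives 48, which is C3.

C3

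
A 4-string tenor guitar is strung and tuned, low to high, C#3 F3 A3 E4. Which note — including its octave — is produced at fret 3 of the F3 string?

Each fret is one semitone, so F3 + 3 = G#3.

G#3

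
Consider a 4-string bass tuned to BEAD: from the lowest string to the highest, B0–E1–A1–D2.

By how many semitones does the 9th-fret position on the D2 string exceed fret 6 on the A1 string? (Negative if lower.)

8 semitones

D2 at fret 9 → B2 (MIDI 47); A1 at fret 6 → D#2 (MIDI 39).
47 − 39 = 8, so the two pitches are 8 semitones apart.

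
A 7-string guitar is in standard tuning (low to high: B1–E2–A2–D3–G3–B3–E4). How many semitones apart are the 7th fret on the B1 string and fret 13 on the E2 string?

11 semitones

B1 at fret 7 → F#2 (MIDI 42); E2 at fret 13 → F3 (MIDI 53).
42 − 53 = -11, so the two pitches are 11 semitones apart, with F3 the higher.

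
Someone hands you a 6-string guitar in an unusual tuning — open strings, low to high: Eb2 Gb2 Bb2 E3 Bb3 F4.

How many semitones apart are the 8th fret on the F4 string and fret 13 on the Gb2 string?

F4 at fret 8 → Db5 (MIDI 73); Gb2 at fret 13 → G3 (MIDI 55).
73 − 55 = 18, so the two pitches are 18 semitones apart, with Db5 the higher.

18 semitones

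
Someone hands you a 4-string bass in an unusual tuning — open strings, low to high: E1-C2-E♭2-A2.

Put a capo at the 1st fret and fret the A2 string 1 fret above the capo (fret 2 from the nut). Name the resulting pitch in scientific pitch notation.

The capo raises the open A2 by 1 semitone to B♭2; fretting 1 more gives A2 + 1 + 1 = A2 + 2 semitones = B2.

B2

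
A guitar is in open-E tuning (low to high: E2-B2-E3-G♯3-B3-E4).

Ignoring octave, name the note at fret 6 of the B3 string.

F

Each fret is one semitone, so B3 + 6 = F.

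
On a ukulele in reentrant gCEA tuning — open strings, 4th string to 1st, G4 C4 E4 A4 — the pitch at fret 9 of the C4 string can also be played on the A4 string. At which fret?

0

Fret 9 on C4 is MIDI 60 + 9 = 69 (A4). On the A4 string (open MIDI 69), that pitch is 69 − 69 = fret 0.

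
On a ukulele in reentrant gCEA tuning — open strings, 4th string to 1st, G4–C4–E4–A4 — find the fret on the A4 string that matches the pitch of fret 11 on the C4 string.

Fret 11 on C4 is MIDI 60 + 11 = 71 (B4). On the A4 string (open MIDI 69), that pitch is 71 − 69 = fret 2.

2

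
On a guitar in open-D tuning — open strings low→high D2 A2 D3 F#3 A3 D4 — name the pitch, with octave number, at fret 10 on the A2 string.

A2 is MIDI 45. Adding 10 gives 55, which is G3.

G3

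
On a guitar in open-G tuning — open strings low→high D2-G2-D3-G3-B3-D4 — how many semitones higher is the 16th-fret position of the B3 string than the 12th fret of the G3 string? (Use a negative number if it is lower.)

B3 at fret 16 → D♯5 (MIDI 75); G3 at fret 12 → G4 (MIDI 67).
75 − 67 = 8, so the two pitches are 8 semitones apart.

8 semitones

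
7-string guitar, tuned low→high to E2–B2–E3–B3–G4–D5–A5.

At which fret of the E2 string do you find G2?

G2 is 3 semitones above the open E2 (E–F–Gb–G), so it sits at fret 3.

3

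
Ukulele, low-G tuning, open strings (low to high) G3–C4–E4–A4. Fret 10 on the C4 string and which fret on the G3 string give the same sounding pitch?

Fret 10 on C4 is MIDI 60 + 10 = 70 (A♯4). On the G3 string (open MIDI 55), that pitch is 70 − 55 = fret 15.

15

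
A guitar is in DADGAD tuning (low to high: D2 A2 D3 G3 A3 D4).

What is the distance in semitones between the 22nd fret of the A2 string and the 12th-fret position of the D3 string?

A2 at fret 22 → G4 (MIDI 67); D3 at fret 12 → D4 (MIDI 62).
67 − 62 = 5, so the two pitches are 5 semitones apart, with G4 the higher.

5 semitones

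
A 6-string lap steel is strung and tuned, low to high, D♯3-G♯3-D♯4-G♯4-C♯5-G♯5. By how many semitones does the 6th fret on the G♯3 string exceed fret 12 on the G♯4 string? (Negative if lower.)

G♯3 at fret 6 → D4 (MIDI 62); G♯4 at fret 12 → G♯5 (MIDI 80).
62 − 80 = -18, so the two pitches are 18 semitones apart.

-18 semitones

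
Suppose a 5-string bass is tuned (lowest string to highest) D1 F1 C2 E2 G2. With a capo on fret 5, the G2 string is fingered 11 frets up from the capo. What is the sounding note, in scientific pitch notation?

The capo raises the open G2 by 5 semitones to C3; fretting 11 more gives G2 + 5 + 11 = G2 + 16 semitones = B3.

B3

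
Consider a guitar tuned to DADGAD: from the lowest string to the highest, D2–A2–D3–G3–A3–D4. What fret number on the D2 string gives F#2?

4

F#2 is 4 semitones above the open D2 (D–D#–E–F–F#), so it sits at fret 4.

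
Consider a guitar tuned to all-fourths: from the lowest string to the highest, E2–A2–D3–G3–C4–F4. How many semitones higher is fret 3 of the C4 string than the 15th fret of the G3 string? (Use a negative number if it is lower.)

-7 semitones

C4 at fret 3 → D#4 (MIDI 63); G3 at fret 15 → A#4 (MIDI 70).
63 − 70 = -7, so the two pitches are 7 semitones apart.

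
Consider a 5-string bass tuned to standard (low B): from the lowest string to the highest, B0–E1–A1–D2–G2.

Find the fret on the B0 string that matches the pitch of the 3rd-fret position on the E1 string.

E1 at fret 3 is E1 + 3 semitones = G1.
The open B0 string is 5 semitones below the open E1, so the same pitch on the B0 string lies at fret 3 + 5 = 8.

8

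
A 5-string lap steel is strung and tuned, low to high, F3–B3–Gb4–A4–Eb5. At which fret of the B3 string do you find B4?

12

B4 is 12 semitones above the open B3 (B–C–Db–D–…–A–Bb–B), so it sits at fret 12.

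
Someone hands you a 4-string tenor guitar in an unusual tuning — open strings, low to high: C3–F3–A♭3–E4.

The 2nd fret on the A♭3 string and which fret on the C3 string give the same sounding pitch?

10

Fret 2 on A♭3 is MIDI 56 + 2 = 58 (B♭3). On the C3 string (open MIDI 48), that pitch is 58 − 48 = fret 10.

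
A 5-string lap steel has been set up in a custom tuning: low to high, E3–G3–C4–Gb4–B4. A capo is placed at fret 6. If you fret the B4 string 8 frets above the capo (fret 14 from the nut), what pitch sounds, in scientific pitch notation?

The capo raises the open B4 by 6 semitones to F5; fretting 8 more gives B4 + 6 + 8 = B4 + 14 semitones = Db6.
(Also written C#.)

Db6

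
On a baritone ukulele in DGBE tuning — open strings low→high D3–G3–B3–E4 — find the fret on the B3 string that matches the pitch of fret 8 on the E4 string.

E4 at fret 8 is E4 + 8 semitones = C5.
The open B3 string is 5 semitones below the open E4, so the same pitch on the B3 string lies at fret 8 + 5 = 13.

13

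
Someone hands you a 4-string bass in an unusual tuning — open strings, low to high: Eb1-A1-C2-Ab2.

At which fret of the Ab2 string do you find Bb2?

2

Bb2 is 2 semitones above the open Ab2 (Ab–A–Bb), so it sits at fret 2.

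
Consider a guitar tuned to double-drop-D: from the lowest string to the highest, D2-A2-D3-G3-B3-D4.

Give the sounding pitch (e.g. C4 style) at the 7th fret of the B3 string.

F#4

B3 is MIDI 59. Adding 7 gives 66, which is F#4.
(Equivalently spelled Gb4.)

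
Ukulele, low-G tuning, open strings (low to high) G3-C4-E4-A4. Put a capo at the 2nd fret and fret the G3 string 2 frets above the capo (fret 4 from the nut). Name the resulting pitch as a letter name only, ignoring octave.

B

The capo raises the open G3 by 2 semitones to A3; fretting 2 more gives G3 + 2 + 2 = G3 + 4 semitones, landing on B.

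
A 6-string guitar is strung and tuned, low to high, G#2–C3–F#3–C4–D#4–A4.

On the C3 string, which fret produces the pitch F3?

5

F3 is 5 semitones above the open C3 (C–C#–D–D#–E–F), so it sits at fret 5.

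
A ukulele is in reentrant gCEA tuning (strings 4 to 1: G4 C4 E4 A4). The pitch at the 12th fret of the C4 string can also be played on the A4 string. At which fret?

C4 at fret 12 is C4 + 12 semitones = C5.
The open A4 string is 9 semitones above the open C4, so the same pitch on the A4 string lies at fret 12 − 9 = 3.

3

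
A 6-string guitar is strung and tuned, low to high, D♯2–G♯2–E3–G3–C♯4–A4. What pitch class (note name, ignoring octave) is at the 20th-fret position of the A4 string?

F

A4 is MIDI 69. Adding 20 gives 89; 89 mod 12 = 5, i.e. F.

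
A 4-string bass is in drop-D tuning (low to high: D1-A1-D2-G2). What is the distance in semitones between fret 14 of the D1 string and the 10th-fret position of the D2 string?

D1 at fret 14 → E2 (MIDI 40); D2 at fret 10 → C3 (MIDI 48).
40 − 48 = -8, so the two pitches are 8 semitones apart, with C3 the higher.

8 semitones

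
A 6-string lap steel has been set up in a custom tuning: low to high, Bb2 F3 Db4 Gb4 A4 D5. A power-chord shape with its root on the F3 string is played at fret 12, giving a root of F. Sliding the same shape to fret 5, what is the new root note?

Bb

Moving from fret 12 to fret 5 shifts the root by -7 semitones.
F down 7 semitones is Bb.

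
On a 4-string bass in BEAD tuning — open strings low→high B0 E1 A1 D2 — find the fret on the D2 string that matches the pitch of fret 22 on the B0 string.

B0 at fret 22 is B0 + 22 semitones = A2.
The open D2 string is 15 semitones above the open B0, so the same pitch on the D2 string lies at fret 22 − 15 = 7.

7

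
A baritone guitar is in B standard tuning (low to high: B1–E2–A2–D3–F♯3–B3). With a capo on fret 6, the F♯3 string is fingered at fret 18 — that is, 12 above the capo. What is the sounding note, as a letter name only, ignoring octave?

C

The capo raises the open F♯3 by 6 semitones to C4; fretting 12 more gives F♯3 + 6 + 12 = F♯3 + 18 semitones, landing on C.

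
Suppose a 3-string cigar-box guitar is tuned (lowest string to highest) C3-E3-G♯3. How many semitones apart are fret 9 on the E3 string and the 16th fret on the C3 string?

E3 at fret 9 → C♯4 (MIDI 61); C3 at fret 16 → E4 (MIDI 64).
61 − 64 = -3, so the two pitches are 3 semitones apart, with E4 the higher.

3 semitones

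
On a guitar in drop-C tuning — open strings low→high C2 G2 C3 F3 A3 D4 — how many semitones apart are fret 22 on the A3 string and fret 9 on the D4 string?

8 semitones

A3 at fret 22 → G5 (MIDI 79); D4 at fret 9 → B4 (MIDI 71).
79 − 71 = 8, so the two pitches are 8 semitones apart, with G5 the higher.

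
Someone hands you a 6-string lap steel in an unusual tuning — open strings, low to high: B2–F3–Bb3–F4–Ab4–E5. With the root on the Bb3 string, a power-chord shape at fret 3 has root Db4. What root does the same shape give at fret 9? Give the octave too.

Moving from fret 3 to fret 9 shifts the root by 6 semitones.
Db4 up 6 semitones is G4.

G4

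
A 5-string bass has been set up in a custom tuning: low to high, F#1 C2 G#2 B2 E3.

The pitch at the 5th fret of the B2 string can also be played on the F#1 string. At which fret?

22

B2 at fret 5 is B2 + 5 semitones = E3.
The open F#1 string is 17 semitones below the open B2, so the same pitch on the F#1 string lies at fret 5 + 17 = 22.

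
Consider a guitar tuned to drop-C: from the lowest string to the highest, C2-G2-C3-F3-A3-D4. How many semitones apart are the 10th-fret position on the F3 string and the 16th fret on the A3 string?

F3 at fret 10 → D#4 (MIDI 63); A3 at fret 16 → C#5 (MIDI 73).
63 − 73 = -10, so the two pitches are 10 semitones apart, with C#5 the higher.

10 semitones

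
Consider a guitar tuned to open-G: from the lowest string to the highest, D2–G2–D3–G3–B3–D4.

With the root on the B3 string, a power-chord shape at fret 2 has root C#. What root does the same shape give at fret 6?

F

Moving from fret 2 to fret 6 shifts the root by 4 semitones.
C# up 4 semitones is F.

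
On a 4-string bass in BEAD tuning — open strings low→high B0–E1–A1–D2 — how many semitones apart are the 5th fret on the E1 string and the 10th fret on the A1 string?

E1 at fret 5 → A1 (MIDI 33); A1 at fret 10 → G2 (MIDI 43).
33 − 43 = -10, so the two pitches are 10 semitones apart, with G2 the higher.

10 semitones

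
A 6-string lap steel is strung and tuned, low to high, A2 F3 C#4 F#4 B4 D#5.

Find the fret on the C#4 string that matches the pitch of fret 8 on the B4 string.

18

B4 at fret 8 is B4 + 8 semitones = G5.
The open C#4 string is 10 semitones below the open B4, so the same pitch on the C#4 string lies at fret 8 + 10 = 18.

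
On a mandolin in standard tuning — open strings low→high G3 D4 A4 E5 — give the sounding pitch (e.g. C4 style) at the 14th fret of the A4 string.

Each fret is one semitone, so A4 + 14 = B5.

B5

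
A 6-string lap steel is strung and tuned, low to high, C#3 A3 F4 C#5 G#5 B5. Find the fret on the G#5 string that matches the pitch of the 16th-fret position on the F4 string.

Fret 16 on F4 is MIDI 65 + 16 = 81 (A5). On the G#5 string (open MIDI 80), that pitch is 81 − 80 = fret 1.

1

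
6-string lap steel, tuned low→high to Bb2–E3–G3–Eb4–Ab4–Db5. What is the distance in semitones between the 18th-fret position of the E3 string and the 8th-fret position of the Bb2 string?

E3 at fret 18 → Bb4 (MIDI 70); Bb2 at fret 8 → Gb3 (MIDI 54).
70 − 54 = 16, so the two pitches are 16 semitones apart, with Bb4 the higher.

16 semitones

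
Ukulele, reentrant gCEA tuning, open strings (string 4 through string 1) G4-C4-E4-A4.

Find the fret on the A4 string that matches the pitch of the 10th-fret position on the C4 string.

1

Fret 10 on C4 is MIDI 60 + 10 = 70 (A♯4). On the A4 string (open MIDI 69), that pitch is 70 − 69 = fret 1.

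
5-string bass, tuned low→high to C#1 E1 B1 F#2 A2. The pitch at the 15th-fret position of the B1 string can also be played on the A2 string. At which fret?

5

Fret 15 on B1 is MIDI 35 + 15 = 50 (D3). On the A2 string (open MIDI 45), that pitch is 50 − 45 = fret 5.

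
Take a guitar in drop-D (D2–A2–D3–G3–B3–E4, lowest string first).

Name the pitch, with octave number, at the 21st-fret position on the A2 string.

F#4

The open A2 string plus 21 semitones: A–A#–B–C–…–E–F–F#.
The walk passes from B into C 2 times, so the octave number goes from 2 to 4.
(Equivalently spelled Gb4.)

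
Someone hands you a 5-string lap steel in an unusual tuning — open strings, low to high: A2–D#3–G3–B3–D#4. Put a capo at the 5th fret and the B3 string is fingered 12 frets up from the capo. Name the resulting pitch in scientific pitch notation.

E5

The capo raises the open B3 by 5 semitones to E4; fretting 12 more gives B3 + 5 + 12 = B3 + 17 semitones = E5.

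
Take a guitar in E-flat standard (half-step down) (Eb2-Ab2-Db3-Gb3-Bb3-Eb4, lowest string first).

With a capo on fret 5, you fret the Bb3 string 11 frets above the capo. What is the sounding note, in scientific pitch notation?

The capo raises the open Bb3 by 5 semitones to Eb4; fretting 11 more gives Bb3 + 5 + 11 = Bb3 + 16 semitones = D5.

D5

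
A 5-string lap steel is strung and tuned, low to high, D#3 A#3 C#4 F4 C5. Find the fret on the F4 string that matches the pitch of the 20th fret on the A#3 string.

13

A#3 at fret 20 is A#3 + 20 semitones = F#5.
The open F4 string is 7 semitones above the open A#3, so the same pitch on the F4 string lies at fret 20 − 7 = 13.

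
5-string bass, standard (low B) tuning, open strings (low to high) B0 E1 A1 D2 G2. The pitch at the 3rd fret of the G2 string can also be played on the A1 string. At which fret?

G2 at fret 3 is G2 + 3 semitones = A#2.
The open A1 string is 10 semitones below the open G2, so the same pitch on the A1 string lies at fret 3 + 10 = 13.

13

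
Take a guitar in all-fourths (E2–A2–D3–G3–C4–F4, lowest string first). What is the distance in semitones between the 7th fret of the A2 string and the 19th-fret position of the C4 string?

27 semitones

A2 at fret 7 → E3 (MIDI 52); C4 at fret 19 → G5 (MIDI 79).
52 − 79 = -27, so the two pitches are 27 semitones apart, with G5 the higher.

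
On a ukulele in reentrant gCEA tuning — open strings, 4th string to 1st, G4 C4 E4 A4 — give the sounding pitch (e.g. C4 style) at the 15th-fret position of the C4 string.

D#5

Each fret is one semitone, so C4 + 15 = D#5.
(Equivalently spelled Eb5.)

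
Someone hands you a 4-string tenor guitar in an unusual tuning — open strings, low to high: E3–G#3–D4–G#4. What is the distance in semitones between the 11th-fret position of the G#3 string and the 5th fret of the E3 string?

10 semitones

G#3 at fret 11 → G4 (MIDI 67); E3 at fret 5 → A3 (MIDI 57).
67 − 57 = 10, so the two pitches are 10 semitones apart, with G4 the higher.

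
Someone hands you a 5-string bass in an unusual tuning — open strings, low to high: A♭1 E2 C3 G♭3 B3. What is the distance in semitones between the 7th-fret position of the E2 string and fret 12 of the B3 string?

E2 at fret 7 → B2 (MIDI 47); B3 at fret 12 → B4 (MIDI 71).
47 − 71 = -24, so the two pitches are 24 semitones apart, with B4 the higher.

24 semitones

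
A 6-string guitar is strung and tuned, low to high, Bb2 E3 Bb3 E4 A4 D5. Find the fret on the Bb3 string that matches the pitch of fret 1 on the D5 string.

17

Fret 1 on D5 is MIDI 74 + 1 = 75 (Eb5). On the Bb3 string (open MIDI 58), that pitch is 75 − 58 = fret 17.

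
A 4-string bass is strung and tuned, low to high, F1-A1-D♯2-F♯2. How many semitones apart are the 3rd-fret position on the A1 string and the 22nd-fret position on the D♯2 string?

25 semitones

A1 at fret 3 → C2 (MIDI 36); D♯2 at fret 22 → C♯4 (MIDI 61).
36 − 61 = -25, so the two pitches are 25 semitones apart, with C♯4 the higher.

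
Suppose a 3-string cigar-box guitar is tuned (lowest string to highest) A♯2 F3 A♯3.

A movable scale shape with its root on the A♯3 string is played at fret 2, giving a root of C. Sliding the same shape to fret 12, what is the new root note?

Moving from fret 2 to fret 12 shifts the root by 10 semitones.
C up 10 semitones is A♯.

A♯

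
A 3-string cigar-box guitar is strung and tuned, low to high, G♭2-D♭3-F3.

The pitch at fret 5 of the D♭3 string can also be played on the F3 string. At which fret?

D♭3 at fret 5 is D♭3 + 5 semitones = G♭3.
The open F3 string is 4 semitones above the open D♭3, so the same pitch on the F3 string lies at fret 5 − 4 = 1.

1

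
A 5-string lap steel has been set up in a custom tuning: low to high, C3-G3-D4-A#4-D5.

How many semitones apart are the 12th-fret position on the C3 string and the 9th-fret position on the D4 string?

11 semitones

C3 at fret 12 → C4 (MIDI 60); D4 at fret 9 → B4 (MIDI 71).
60 − 71 = -11, so the two pitches are 11 semitones apart, with B4 the higher.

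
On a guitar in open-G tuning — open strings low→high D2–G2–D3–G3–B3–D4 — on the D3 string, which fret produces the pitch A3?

7

A3 is 7 semitones above the open D3 (D–D#–E–F–F#–G–G#–A), so it sits at fret 7.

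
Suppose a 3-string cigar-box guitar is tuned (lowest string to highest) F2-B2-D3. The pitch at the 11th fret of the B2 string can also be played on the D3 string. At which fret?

8

B2 at fret 11 is B2 + 11 semitones = A♯3.
The open D3 string is 3 semitones above the open B2, so the same pitch on the D3 string lies at fret 11 − 3 = 8.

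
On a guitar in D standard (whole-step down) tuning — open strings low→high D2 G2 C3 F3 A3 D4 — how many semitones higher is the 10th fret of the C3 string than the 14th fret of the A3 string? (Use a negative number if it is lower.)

C3 at fret 10 → A#3 (MIDI 58); A3 at fret 14 → B4 (MIDI 71).
58 − 71 = -13, so the two pitches are 13 semitones apart.

-13 semitones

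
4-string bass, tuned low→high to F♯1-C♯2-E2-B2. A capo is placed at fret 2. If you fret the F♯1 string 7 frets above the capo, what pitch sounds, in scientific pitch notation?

D♯2

The capo raises the open F♯1 by 2 semitones to G♯1; fretting 7 more gives F♯1 + 2 + 7 = F♯1 + 9 semitones = D♯2.
(Also written E♭.)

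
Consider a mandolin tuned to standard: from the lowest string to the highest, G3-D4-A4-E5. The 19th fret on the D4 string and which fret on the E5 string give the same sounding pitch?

5

D4 at fret 19 is D4 + 19 semitones = A5.
The open E5 string is 14 semitones above the open D4, so the same pitch on the E5 string lies at fret 19 − 14 = 5.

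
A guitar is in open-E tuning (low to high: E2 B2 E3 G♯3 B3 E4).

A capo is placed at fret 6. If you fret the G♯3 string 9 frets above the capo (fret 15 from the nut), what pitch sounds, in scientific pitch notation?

B4

The capo raises the open G♯3 by 6 semitones to D4; fretting 9 more gives G♯3 + 6 + 9 = G♯3 + 15 semitones = B4.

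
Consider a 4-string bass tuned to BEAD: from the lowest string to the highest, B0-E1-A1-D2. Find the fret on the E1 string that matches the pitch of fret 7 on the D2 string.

D2 at fret 7 is D2 + 7 semitones = A2.
The open E1 string is 10 semitones below the open D2, so the same pitch on the E1 string lies at fret 7 + 10 = 17.

17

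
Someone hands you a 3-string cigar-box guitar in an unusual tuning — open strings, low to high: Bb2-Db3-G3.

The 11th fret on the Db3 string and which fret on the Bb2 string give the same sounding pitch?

Db3 at fret 11 is Db3 + 11 semitones = C4.
The open Bb2 string is 3 semitones below the open Db3, so the same pitch on the Bb2 string lies at fret 11 + 3 = 14.

14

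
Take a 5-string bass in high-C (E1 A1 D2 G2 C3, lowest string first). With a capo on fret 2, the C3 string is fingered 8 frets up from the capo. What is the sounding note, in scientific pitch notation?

The capo raises the open C3 by 2 semitones to D3; fretting 8 more gives C3 + 2 + 8 = C3 + 10 semitones = A#3.
(Also written Bb.)

A#3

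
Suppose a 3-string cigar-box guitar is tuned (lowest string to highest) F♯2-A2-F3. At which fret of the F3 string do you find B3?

6

B3 is 6 semitones above the open F3 (F–F#–G–G#–A–A#–B), so it sits at fret 6.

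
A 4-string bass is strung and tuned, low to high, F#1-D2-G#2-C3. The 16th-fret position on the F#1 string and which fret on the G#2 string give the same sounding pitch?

F#1 at fret 16 is F#1 + 16 semitones = A#2.
The open G#2 string is 14 semitones above the open F#1, so the same pitch on the G#2 string lies at fret 16 − 14 = 2.

2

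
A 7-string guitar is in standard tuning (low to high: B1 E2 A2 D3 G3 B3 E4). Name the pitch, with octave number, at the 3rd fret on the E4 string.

E4 is MIDI 64. Adding 3 gives 67, which is G4.

G4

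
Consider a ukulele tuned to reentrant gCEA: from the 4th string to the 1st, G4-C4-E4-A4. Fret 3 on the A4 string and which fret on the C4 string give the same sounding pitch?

Fret 3 on A4 is MIDI 69 + 3 = 72 (C5). On the C4 string (open MIDI 60), that pitch is 72 − 60 = fret 12.

12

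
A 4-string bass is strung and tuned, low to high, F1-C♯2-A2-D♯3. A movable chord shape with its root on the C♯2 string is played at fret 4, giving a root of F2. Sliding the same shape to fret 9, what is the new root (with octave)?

A♯2

Moving from fret 4 to fret 9 shifts the root by 5 semitones.
F2 up 5 semitones is A♯2.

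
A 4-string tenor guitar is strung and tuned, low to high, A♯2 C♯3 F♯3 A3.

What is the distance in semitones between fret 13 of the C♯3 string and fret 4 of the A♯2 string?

12 semitones

C♯3 at fret 13 → D4 (MIDI 62); A♯2 at fret 4 → D3 (MIDI 50).
62 − 50 = 12, so the two pitches are 12 semitones apart, with D4 the higher.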